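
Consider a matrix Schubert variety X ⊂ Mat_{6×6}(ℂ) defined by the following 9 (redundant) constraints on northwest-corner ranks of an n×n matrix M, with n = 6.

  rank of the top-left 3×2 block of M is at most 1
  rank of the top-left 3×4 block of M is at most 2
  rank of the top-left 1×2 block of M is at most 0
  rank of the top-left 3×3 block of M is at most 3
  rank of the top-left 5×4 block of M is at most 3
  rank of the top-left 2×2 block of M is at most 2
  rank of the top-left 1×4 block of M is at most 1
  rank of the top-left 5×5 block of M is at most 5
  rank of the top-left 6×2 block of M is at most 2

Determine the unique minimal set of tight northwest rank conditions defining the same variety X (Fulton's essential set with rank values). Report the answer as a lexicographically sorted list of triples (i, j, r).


The tightest implied rank at each (i,j), from the 9 conditions:

  0, 0, 1, 1, 1, 1
  1, 1, 2, 2, 2, 2
  1, 1, 2, 2, 3, 3
  1, 2, 3, 3, 4, 4
  1, 2, 3, 3, 4, 5
  1, 2, 3, 4, 5, 6

giving w = (3, 1, 5, 2, 6, 4) via Δ²R.

Fulton essential set (4 of the 5 Rothe cells):

[(1, 2, 0), (3, 2, 1), (3, 4, 2), (5, 4, 3)]


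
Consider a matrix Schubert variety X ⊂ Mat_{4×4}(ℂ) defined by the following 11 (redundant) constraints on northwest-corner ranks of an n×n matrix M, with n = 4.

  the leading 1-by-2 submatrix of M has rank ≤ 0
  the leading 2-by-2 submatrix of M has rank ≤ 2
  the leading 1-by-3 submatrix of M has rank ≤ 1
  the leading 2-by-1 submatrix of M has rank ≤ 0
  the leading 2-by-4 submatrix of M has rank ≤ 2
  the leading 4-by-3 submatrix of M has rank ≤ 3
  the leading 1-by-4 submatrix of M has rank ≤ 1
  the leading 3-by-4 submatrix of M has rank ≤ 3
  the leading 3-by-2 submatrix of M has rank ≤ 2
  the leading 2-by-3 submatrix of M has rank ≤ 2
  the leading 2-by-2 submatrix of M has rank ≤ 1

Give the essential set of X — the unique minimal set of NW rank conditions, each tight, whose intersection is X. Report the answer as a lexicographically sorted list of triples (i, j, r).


The tightest implied rank at each (i,j), from the 11 conditions:

  0  0  1  1
  0  1  2  2
  1  2  3  3
  1  2  3  4

second differences of R give the permutation w = (3, 2, 1, 4).

ℓ(w)=3; the 2 essential cells (i,j,r):

[(1, 2, 0), (2, 1, 0)]


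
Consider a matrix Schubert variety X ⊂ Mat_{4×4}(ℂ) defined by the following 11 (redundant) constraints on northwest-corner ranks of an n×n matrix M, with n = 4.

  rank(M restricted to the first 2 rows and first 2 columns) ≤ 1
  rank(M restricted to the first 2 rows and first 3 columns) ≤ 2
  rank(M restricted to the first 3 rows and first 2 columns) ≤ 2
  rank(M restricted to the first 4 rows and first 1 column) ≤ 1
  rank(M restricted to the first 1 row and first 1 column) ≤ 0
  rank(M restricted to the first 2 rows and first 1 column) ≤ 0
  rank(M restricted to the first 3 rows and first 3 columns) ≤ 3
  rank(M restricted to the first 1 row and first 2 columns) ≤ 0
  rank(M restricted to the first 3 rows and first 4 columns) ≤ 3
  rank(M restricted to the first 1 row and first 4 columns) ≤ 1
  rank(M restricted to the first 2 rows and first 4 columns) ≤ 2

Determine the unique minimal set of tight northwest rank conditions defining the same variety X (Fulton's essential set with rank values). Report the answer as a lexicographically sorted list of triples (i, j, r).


Rank table r_w(4×4) implied by the 11 constraints:

  R[1]: 0  0  1  1
  R[2]: 0  1  2  2
  R[3]: 1  2  3  3
  R[4]: 1  2  3  4

the unique w with this rank table is (3, 2, 1, 4).

2 SE-corners of the 3-cell Rothe diagram give Ess(w):

[(1, 2, 0), (2, 1, 0)]


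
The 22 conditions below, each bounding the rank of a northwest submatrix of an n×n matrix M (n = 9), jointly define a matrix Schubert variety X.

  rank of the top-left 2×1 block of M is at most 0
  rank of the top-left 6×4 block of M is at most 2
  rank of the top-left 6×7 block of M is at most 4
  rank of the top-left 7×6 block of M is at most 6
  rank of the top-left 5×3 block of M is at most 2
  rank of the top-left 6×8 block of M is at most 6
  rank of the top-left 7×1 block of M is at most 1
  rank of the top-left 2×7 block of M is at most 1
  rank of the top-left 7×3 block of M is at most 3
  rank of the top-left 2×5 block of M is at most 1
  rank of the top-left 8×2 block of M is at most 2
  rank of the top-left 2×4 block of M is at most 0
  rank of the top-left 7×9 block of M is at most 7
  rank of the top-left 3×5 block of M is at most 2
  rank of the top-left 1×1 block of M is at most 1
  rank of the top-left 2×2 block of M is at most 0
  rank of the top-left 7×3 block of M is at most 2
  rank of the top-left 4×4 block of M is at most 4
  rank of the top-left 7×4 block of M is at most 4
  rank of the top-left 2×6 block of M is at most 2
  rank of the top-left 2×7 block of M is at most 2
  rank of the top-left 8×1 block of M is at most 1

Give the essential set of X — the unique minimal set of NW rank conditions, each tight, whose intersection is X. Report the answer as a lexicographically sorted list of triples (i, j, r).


Recovering R(i,j) via the rank-extension bound from the 22 conditions:

  R[1]: 0  0  0  0  1  1  1  1  1
  R[2]: 0  0  0  0  1  1  1  2  2
  R[3]: 1  1  1  1  2  2  2  3  3
  R[4]: 1  2  2  2  3  3  3  4  4
  R[5]: 1  2  2  2  3  4  4  5  5
  R[6]: 1  2  2  2  3  4  4  5  6
  R[7]: 1  2  2  3  4  5  5  6  7
  R[8]: 1  2  3  4  5  6  6  7  8
  R[9]: 1  2  3  4  5  6  7  8  9

reading off 1-entries of Δ²R: w = (5, 8, 1, 2, 6, 9, 4, 3, 7).

ℓ(w)=16; the 5 essential cells (i,j,r):

[(2, 4, 0), (2, 7, 1), (6, 4, 2), (6, 7, 4), (7, 3, 2)]


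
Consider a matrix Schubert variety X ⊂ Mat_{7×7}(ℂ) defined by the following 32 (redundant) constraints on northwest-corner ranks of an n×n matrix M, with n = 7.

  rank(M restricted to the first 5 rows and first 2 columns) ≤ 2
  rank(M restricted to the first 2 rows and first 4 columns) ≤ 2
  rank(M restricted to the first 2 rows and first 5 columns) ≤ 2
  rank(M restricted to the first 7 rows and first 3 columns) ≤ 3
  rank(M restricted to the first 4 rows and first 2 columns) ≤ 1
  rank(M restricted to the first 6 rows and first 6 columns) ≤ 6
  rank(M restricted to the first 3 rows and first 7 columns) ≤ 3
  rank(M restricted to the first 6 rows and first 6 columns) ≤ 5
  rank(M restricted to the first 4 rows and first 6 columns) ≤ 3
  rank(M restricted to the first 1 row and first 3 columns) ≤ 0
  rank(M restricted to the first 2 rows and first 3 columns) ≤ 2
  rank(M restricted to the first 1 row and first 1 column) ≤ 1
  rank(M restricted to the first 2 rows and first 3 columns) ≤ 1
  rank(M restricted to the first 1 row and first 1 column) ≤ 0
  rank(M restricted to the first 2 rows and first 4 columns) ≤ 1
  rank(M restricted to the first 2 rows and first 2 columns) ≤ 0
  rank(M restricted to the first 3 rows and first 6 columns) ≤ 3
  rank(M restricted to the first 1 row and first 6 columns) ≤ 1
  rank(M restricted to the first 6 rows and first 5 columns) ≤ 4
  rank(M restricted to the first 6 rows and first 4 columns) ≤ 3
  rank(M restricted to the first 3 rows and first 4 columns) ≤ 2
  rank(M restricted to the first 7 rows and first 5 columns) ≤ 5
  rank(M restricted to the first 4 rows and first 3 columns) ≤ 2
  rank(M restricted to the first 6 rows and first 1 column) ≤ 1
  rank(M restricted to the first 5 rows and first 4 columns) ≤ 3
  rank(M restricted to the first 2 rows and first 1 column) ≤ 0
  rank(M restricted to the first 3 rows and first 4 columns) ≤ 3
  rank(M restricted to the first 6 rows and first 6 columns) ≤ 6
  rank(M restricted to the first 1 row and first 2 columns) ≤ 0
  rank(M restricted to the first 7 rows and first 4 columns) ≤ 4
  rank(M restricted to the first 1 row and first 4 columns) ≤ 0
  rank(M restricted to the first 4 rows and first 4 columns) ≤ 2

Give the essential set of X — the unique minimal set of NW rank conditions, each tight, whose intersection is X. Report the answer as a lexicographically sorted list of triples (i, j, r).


Computing R[i][j] = min implied NW-rank bound (n=7, 32 conditions):

  i=1: 0 | 0 | 0 | 0 | 1 | 1 | 1
  i=2: 0 | 0 | 1 | 1 | 2 | 2 | 2
  i=3: 1 | 1 | 2 | 2 | 3 | 3 | 3
  i=4: 1 | 1 | 2 | 2 | 3 | 3 | 4
  i=5: 1 | 2 | 3 | 3 | 4 | 4 | 5
  i=6: 1 | 2 | 3 | 3 | 4 | 5 | 6
  i=7: 1 | 2 | 3 | 4 | 5 | 6 | 7

so w = (5, 3, 1, 7, 2, 6, 4).

D(w) has 10 cells with 6 SE-corners; essential set:

[(1, 4, 0), (2, 2, 0), (4, 2, 1), (4, 4, 2), (4, 6, 3), (6, 4, 3)]


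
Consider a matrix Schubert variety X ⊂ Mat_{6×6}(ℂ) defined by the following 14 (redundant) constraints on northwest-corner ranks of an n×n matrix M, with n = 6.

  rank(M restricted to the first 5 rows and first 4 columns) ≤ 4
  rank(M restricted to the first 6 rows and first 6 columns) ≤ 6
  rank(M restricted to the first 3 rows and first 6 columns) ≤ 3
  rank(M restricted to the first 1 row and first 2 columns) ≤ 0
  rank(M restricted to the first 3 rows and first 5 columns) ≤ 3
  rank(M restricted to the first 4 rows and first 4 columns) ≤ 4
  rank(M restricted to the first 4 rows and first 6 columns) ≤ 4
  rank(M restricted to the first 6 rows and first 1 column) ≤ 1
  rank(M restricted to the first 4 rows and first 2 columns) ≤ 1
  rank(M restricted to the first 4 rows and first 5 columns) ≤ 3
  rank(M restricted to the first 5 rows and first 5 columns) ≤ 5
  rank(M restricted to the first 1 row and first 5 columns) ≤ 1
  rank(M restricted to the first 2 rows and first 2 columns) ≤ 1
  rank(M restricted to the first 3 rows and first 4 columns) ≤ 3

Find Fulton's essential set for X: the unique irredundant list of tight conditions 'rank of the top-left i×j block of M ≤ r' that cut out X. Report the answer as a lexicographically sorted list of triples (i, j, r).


Recovering R(i,j) via the rank-extension bound from the 14 conditions:

  0 | 0 | 1 | 1 | 1 | 1
  1 | 1 | 2 | 2 | 2 | 2
  1 | 1 | 2 | 3 | 3 | 3
  1 | 1 | 2 | 3 | 3 | 4
  1 | 2 | 3 | 4 | 4 | 5
  1 | 2 | 3 | 4 | 5 | 6

hence w(1..6) = (3, 1, 4, 6, 2, 5).

Rothe diagram D(w) (5 cells), 3 SE-corners (essential conditions):

[(1, 2, 0), (4, 2, 1), (4, 5, 3)]


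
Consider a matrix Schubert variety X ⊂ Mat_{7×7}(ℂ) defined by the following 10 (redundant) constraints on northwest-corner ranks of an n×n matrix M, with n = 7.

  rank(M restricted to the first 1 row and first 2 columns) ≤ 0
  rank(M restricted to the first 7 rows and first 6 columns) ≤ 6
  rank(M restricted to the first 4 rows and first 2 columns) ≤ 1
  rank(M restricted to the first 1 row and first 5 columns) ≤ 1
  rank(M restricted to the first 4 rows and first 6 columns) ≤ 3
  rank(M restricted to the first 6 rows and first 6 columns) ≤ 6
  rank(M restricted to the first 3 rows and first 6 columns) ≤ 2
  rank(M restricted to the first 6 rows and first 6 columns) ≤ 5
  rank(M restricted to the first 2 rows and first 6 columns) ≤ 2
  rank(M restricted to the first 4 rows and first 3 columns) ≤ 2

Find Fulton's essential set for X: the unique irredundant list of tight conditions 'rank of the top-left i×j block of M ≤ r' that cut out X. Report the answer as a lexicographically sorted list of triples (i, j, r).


The tightest implied rank at each (i,j), from the 10 conditions:

  R[1]: 0  0  1  1  1  1  1
  R[2]: 1  1  2  2  2  2  2
  R[3]: 1  1  2  2  2  2  3
  R[4]: 1  1  2  3  3  3  4
  R[5]: 1  2  3  4  4  4  5
  R[6]: 1  2  3  4  5  5  6
  R[7]: 1  2  3  4  5  6  7

giving w = (3, 1, 7, 4, 2, 5, 6) via Δ²R.

D(w) has 7 cells with 3 SE-corners; essential set:

[(1, 2, 0), (3, 6, 2), (4, 2, 1)]


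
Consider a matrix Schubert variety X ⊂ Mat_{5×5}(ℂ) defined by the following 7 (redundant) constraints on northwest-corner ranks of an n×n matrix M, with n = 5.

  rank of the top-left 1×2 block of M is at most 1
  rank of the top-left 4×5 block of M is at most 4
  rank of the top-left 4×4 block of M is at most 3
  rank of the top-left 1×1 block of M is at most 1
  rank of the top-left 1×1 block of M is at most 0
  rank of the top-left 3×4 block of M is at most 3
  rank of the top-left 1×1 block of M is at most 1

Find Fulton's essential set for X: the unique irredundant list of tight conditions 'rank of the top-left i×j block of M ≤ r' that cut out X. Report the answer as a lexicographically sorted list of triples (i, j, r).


Computing R[i][j] = min implied NW-rank bound (n=5, 7 conditions):

  0 1 1 1 1
  1 2 2 2 2
  1 2 3 3 3
  1 2 3 3 4
  1 2 3 4 5

so w = (2, 1, 3, 5, 4).

Rothe diagram D(w) (2 cells), 2 SE-corners (essential conditions):

[(1, 1, 0), (4, 4, 3)]


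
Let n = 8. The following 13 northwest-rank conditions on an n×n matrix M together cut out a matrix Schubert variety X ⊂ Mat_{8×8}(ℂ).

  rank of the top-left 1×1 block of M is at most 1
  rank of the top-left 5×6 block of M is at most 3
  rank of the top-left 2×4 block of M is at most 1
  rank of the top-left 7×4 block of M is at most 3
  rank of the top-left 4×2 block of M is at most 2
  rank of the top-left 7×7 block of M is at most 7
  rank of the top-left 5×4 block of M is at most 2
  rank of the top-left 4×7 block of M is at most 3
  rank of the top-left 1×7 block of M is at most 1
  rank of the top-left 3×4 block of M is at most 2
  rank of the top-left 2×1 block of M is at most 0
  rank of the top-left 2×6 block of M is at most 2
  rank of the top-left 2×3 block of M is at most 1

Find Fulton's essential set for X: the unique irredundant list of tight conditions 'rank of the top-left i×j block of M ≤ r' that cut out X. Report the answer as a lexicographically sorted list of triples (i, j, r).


Reconstructing r_w from the 13 given conditions:

  row 1: 0 | 1 | 1 | 1 | 1 | 1 | 1 | 1
  row 2: 0 | 1 | 1 | 1 | 2 | 2 | 2 | 2
  row 3: 1 | 2 | 2 | 2 | 3 | 3 | 3 | 3
  row 4: 1 | 2 | 2 | 2 | 3 | 3 | 3 | 4
  row 5: 1 | 2 | 2 | 2 | 3 | 3 | 4 | 5
  row 6: 1 | 2 | 3 | 3 | 4 | 4 | 5 | 6
  row 7: 1 | 2 | 3 | 3 | 4 | 5 | 6 | 7
  row 8: 1 | 2 | 3 | 4 | 5 | 6 | 7 | 8

second differences of R give the permutation w = (2, 5, 1, 8, 7, 3, 6, 4).

Rothe diagram D(w) (12 cells), 6 SE-corners (essential conditions):

[(2, 1, 0), (2, 4, 1), (4, 7, 3), (5, 4, 2), (5, 6, 3), (7, 4, 3)]


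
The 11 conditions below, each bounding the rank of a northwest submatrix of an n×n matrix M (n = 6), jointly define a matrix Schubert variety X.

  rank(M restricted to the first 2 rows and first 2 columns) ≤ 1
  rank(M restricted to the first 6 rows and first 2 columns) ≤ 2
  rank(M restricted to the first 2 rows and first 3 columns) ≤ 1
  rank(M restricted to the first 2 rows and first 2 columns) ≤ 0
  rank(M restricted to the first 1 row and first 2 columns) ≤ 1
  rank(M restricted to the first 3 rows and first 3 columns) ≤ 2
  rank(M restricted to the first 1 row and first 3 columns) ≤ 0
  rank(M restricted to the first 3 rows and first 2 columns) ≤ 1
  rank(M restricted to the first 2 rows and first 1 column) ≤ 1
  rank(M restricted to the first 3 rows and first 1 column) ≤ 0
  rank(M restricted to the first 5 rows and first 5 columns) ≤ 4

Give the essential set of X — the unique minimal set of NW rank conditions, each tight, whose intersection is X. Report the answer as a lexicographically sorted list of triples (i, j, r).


Propagating the 11 rank bounds to every northwest block:

  row 1: 0  0  0  1  1  1
  row 2: 0  0  1  2  2  2
  row 3: 0  1  2  3  3  3
  row 4: 1  2  3  4  4  4
  row 5: 1  2  3  4  4  5
  row 6: 1  2  3  4  5  6

reading off 1-entries of Δ²R: w = (4, 3, 2, 1, 6, 5).

|D(w)|=7, |Ess(w)|=4:

[(1, 3, 0), (2, 2, 0), (3, 1, 0), (5, 5, 4)]


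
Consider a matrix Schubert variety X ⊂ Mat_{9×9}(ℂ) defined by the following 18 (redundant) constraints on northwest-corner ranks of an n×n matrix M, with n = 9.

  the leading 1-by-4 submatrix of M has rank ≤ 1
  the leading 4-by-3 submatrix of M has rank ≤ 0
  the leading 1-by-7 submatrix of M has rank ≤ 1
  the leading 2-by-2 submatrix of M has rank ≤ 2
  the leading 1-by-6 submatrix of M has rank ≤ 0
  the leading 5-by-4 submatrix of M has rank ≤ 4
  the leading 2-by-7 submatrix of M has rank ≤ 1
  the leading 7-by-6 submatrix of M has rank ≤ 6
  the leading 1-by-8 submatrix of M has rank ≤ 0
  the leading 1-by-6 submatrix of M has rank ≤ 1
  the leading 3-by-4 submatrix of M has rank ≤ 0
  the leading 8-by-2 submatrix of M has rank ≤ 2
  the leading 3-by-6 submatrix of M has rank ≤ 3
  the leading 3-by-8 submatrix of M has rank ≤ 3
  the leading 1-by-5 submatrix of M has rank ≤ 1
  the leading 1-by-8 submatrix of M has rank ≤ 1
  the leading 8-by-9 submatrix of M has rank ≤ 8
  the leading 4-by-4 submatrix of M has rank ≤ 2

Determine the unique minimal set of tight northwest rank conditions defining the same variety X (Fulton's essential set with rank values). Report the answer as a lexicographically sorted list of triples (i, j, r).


Recovering R(i,j) via the rank-extension bound from the 18 conditions:

  0 | 0 | 0 | 0 | 0 | 0 | 0 | 0 | 1
  0 | 0 | 0 | 0 | 1 | 1 | 1 | 1 | 2
  0 | 0 | 0 | 0 | 1 | 2 | 2 | 2 | 3
  0 | 0 | 0 | 1 | 2 | 3 | 3 | 3 | 4
  1 | 1 | 1 | 2 | 3 | 4 | 4 | 4 | 5
  1 | 2 | 2 | 3 | 4 | 5 | 5 | 5 | 6
  1 | 2 | 3 | 4 | 5 | 6 | 6 | 6 | 7
  1 | 2 | 3 | 4 | 5 | 6 | 7 | 7 | 8
  1 | 2 | 3 | 4 | 5 | 6 | 7 | 8 | 9

second differences of R give the permutation w = (9, 5, 6, 4, 1, 2, 3, 7, 8).

ℓ(w)=19; the 3 essential cells (i,j,r):

[(1, 8, 0), (3, 4, 0), (4, 3, 0)]


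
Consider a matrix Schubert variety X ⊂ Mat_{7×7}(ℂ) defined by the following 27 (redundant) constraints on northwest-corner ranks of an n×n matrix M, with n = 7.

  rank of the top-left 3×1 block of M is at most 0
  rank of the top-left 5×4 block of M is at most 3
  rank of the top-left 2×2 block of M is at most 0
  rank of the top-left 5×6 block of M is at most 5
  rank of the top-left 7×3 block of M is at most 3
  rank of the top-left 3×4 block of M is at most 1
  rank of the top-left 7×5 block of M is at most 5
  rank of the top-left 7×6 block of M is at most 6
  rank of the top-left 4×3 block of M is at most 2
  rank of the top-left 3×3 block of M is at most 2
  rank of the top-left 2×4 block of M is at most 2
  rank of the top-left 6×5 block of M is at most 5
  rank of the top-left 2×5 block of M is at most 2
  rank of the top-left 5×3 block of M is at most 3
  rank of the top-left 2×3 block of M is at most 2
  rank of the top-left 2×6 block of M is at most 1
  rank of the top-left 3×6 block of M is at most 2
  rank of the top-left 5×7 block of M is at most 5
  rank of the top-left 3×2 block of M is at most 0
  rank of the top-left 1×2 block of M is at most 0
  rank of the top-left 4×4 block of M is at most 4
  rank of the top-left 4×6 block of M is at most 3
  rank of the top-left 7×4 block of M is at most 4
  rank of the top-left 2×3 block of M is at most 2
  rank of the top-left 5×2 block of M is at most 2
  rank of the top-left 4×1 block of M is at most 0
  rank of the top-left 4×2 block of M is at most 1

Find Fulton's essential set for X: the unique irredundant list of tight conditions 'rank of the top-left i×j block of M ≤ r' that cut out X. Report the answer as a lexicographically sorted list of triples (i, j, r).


The tightest implied rank at each (i,j), from the 27 conditions:

  i=1: 0  0  1  1  1  1  1
  i=2: 0  0  1  1  1  1  2
  i=3: 0  0  1  1  2  2  3
  i=4: 0  1  2  2  3  3  4
  i=5: 1  2  3  3  4  4  5
  i=6: 1  2  3  4  5  5  6
  i=7: 1  2  3  4  5  6  7

second differences of R give the permutation w = (3, 7, 5, 2, 1, 4, 6).

ℓ(w)=11; the 4 essential cells (i,j,r):

[(2, 6, 1), (3, 2, 0), (3, 4, 1), (4, 1, 0)]


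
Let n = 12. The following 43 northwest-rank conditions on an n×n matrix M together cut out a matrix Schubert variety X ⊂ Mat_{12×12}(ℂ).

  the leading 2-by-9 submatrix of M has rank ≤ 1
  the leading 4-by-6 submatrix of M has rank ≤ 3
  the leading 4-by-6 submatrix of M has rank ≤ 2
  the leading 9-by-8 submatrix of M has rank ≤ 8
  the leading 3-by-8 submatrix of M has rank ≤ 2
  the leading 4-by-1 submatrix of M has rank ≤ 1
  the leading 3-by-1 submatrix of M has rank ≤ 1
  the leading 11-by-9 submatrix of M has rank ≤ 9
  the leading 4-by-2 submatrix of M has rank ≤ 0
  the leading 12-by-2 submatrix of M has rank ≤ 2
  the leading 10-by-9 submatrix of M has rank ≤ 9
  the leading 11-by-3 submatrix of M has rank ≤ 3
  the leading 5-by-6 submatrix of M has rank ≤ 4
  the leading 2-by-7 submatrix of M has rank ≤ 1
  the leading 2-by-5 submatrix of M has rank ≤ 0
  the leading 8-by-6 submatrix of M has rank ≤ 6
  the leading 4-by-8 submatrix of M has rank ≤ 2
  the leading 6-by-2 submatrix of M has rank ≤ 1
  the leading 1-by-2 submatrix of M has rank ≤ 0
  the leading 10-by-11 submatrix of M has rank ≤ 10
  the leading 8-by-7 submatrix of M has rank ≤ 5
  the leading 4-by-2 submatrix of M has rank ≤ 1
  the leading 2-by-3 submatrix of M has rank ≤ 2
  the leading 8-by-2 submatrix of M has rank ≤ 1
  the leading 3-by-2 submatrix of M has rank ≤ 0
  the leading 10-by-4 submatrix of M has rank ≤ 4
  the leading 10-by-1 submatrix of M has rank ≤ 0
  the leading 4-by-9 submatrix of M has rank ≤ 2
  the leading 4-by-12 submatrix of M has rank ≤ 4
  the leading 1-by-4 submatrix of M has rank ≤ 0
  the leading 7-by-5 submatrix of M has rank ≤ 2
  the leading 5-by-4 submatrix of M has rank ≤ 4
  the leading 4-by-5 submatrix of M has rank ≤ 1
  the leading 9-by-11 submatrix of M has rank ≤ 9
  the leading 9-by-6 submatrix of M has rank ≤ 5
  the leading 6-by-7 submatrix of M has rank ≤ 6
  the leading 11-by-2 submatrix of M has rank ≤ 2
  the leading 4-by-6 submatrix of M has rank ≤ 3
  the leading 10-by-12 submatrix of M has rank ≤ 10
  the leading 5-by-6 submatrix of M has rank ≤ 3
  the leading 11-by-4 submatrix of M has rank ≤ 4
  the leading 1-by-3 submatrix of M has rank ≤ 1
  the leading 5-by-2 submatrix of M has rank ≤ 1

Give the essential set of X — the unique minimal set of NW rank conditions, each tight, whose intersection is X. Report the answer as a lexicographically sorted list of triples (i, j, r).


Propagating the 43 rank bounds to every northwest block:

  row 1: 0 | 0 | 0 | 0 | 0 | 1 | 1 | 1 | 1 | 1 | 1 | 1
  row 2: 0 | 0 | 0 | 0 | 0 | 1 | 1 | 1 | 1 | 2 | 2 | 2
  row 3: 0 | 0 | 1 | 1 | 1 | 2 | 2 | 2 | 2 | 3 | 3 | 3
  row 4: 0 | 0 | 1 | 1 | 1 | 2 | 2 | 2 | 2 | 3 | 4 | 4
  row 5: 0 | 1 | 2 | 2 | 2 | 3 | 3 | 3 | 3 | 4 | 5 | 5
  row 6: 0 | 1 | 2 | 2 | 2 | 3 | 4 | 4 | 4 | 5 | 6 | 6
  row 7: 0 | 1 | 2 | 2 | 2 | 3 | 4 | 5 | 5 | 6 | 7 | 7
  row 8: 0 | 1 | 2 | 3 | 3 | 4 | 5 | 6 | 6 | 7 | 8 | 8
  row 9: 0 | 1 | 2 | 3 | 4 | 5 | 6 | 7 | 7 | 8 | 9 | 9
  row 10: 0 | 1 | 2 | 3 | 4 | 5 | 6 | 7 | 8 | 9 | 10 | 10
  row 11: 1 | 2 | 3 | 4 | 5 | 6 | 7 | 8 | 9 | 10 | 11 | 11
  row 12: 1 | 2 | 3 | 4 | 5 | 6 | 7 | 8 | 9 | 10 | 11 | 12

the unique w with this rank table is (6, 10, 3, 11, 2, 7, 8, 4, 5, 9, 1, 12).

Fulton essential set (7 of the 32 Rothe cells):

[(2, 5, 0), (2, 9, 1), (4, 2, 0), (4, 5, 1), (4, 9, 2), (7, 5, 2), (10, 1, 0)]


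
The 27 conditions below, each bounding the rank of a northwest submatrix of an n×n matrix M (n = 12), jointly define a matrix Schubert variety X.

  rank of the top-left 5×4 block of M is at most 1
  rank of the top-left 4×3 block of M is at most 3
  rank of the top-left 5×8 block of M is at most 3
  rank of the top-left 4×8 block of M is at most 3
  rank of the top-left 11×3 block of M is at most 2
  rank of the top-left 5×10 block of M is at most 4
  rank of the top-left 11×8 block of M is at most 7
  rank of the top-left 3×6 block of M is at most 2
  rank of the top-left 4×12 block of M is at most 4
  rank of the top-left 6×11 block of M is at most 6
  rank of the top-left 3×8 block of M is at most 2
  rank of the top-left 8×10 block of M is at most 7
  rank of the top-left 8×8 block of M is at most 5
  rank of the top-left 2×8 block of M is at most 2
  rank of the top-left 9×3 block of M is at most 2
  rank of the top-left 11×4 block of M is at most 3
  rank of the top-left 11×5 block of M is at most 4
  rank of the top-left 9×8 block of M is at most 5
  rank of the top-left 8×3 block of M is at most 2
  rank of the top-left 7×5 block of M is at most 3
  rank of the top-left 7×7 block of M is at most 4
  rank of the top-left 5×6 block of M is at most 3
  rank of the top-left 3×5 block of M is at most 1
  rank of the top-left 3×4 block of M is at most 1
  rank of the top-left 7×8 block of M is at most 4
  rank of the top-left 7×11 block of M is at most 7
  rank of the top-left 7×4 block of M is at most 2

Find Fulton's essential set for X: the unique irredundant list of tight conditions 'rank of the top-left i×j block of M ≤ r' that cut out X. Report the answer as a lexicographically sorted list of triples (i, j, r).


Rank table r_w(12×12) implied by the 27 constraints:

  1 | 1 | 1 | 1 | 1 | 1 | 1 | 1 | 1 | 1 | 1 | 1
  1 | 1 | 1 | 1 | 1 | 2 | 2 | 2 | 2 | 2 | 2 | 2
  1 | 1 | 1 | 1 | 1 | 2 | 2 | 2 | 3 | 3 | 3 | 3
  1 | 1 | 1 | 1 | 2 | 3 | 3 | 3 | 4 | 4 | 4 | 4
  1 | 1 | 1 | 1 | 2 | 3 | 3 | 3 | 4 | 4 | 5 | 5
  1 | 2 | 2 | 2 | 3 | 4 | 4 | 4 | 5 | 5 | 6 | 6
  1 | 2 | 2 | 2 | 3 | 4 | 4 | 4 | 5 | 6 | 7 | 7
  1 | 2 | 2 | 3 | 4 | 5 | 5 | 5 | 6 | 7 | 8 | 8
  1 | 2 | 2 | 3 | 4 | 5 | 5 | 5 | 6 | 7 | 8 | 9
  1 | 2 | 2 | 3 | 4 | 5 | 6 | 6 | 7 | 8 | 9 | 10
  1 | 2 | 2 | 3 | 4 | 5 | 6 | 7 | 8 | 9 | 10 | 11
  1 | 2 | 3 | 4 | 5 | 6 | 7 | 8 | 9 | 10 | 11 | 12

second differences of R give the permutation w = (1, 6, 9, 5, 11, 2, 10, 4, 12, 7, 8, 3).

|D(w)|=29, |Ess(w)|=9:

[(3, 5, 1), (3, 8, 2), (5, 4, 1), (5, 8, 3), (5, 10, 4), (7, 4, 2), (7, 8, 4), (9, 8, 5), (11, 3, 2)]


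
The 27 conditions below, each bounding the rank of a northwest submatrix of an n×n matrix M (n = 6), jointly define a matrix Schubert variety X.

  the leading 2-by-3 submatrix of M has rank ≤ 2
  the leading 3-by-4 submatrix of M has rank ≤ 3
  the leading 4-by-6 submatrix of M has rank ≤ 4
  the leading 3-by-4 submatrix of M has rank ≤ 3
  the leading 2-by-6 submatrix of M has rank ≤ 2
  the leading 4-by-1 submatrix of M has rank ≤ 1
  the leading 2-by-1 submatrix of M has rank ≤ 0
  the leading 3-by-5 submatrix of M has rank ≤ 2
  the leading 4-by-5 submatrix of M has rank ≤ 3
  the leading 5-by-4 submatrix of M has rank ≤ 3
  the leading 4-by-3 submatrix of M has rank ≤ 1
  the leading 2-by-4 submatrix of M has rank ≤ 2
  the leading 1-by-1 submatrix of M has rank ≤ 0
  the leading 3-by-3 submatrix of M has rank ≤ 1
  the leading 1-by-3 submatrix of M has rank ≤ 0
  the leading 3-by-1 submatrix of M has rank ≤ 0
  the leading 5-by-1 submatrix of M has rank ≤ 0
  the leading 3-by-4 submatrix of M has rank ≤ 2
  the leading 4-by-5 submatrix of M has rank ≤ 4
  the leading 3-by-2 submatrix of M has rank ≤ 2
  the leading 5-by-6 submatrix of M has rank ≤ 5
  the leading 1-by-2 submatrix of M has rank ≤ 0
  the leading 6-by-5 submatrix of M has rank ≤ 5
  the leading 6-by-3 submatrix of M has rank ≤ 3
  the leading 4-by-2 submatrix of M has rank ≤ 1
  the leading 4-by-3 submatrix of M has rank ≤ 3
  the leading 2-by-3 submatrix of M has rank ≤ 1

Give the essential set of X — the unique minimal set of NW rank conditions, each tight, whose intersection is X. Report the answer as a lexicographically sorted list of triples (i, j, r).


Reconstructing r_w from the 27 given conditions:

  0 0 0 1 1 1
  0 1 1 2 2 2
  0 1 1 2 2 3
  0 1 1 2 3 4
  0 1 2 3 4 5
  1 2 3 4 5 6

giving w = (4, 2, 6, 5, 3, 1) via Δ²R.

|D(w)|=10, |Ess(w)|=4:

[(1, 3, 0), (3, 5, 2), (4, 3, 1), (5, 1, 0)]


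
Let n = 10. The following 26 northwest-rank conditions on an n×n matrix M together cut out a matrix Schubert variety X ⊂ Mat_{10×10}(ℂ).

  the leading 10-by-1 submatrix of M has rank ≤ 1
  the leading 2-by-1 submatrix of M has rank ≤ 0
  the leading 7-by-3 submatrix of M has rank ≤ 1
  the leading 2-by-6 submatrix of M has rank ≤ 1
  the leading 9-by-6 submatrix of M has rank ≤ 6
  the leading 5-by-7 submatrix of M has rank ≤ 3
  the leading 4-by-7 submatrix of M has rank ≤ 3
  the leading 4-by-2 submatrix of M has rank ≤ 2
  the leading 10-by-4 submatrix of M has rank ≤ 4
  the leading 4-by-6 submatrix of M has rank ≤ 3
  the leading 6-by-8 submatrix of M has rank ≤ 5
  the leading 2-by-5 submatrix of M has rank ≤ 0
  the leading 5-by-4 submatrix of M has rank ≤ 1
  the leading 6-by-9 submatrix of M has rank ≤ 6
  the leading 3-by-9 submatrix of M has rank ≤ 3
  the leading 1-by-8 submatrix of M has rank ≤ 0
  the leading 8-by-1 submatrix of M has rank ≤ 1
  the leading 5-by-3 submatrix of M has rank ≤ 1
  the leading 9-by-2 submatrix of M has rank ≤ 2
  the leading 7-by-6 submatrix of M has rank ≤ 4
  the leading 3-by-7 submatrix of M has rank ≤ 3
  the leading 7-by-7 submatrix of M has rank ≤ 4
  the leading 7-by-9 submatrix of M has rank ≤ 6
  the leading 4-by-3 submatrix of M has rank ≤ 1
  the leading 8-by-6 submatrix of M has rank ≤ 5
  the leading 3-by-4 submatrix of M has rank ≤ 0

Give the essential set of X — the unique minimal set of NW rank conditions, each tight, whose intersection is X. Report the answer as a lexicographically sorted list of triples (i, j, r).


Propagating the 26 rank bounds to every northwest block:

  i=1: 0, 0, 0, 0, 0, 0, 0, 0, 1, 1
  i=2: 0, 0, 0, 0, 0, 1, 1, 1, 2, 2
  i=3: 0, 0, 0, 0, 1, 2, 2, 2, 3, 3
  i=4: 1, 1, 1, 1, 2, 3, 3, 3, 4, 4
  i=5: 1, 1, 1, 1, 2, 3, 3, 4, 5, 5
  i=6: 1, 1, 1, 2, 3, 4, 4, 5, 6, 6
  i=7: 1, 1, 1, 2, 3, 4, 4, 5, 6, 7
  i=8: 1, 2, 2, 3, 4, 5, 5, 6, 7, 8
  i=9: 1, 2, 3, 4, 5, 6, 6, 7, 8, 9
  i=10: 1, 2, 3, 4, 5, 6, 7, 8, 9, 10

giving w = (9, 6, 5, 1, 8, 4, 10, 2, 3, 7) via Δ²R.

D(w) has 26 cells with 7 SE-corners; essential set:

[(1, 8, 0), (2, 5, 0), (3, 4, 0), (5, 4, 1), (5, 7, 3), (7, 3, 1), (7, 7, 4)]


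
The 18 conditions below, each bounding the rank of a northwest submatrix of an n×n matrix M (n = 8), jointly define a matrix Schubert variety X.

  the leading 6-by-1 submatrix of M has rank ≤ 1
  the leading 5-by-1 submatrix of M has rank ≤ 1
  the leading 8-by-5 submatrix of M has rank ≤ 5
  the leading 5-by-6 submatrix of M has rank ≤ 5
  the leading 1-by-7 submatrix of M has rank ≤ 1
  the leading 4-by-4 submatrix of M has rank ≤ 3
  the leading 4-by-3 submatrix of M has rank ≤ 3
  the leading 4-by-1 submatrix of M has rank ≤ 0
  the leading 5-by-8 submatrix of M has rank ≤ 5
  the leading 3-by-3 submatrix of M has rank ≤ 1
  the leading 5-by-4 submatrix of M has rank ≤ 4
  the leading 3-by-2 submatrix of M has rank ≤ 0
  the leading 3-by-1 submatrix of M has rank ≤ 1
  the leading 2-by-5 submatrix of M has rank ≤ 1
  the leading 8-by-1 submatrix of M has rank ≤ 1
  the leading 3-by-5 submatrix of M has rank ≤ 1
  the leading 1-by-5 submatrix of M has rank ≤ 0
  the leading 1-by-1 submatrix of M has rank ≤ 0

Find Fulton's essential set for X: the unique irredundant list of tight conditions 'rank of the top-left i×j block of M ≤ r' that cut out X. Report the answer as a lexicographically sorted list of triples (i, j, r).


The tightest implied rank at each (i,j), from the 18 conditions:

  row 1: 0  0  0  0  0  1  1  1
  row 2: 0  0  1  1  1  2  2  2
  row 3: 0  0  1  1  1  2  3  3
  row 4: 0  1  2  2  2  3  4  4
  row 5: 1  2  3  3  3  4  5  5
  row 6: 1  2  3  4  4  5  6  6
  row 7: 1  2  3  4  5  6  7  7
  row 8: 1  2  3  4  5  6  7  8

giving w = (6, 3, 7, 2, 1, 4, 5, 8) via Δ²R.

ℓ(w)=12; the 4 essential cells (i,j,r):

[(1, 5, 0), (3, 2, 0), (3, 5, 1), (4, 1, 0)]


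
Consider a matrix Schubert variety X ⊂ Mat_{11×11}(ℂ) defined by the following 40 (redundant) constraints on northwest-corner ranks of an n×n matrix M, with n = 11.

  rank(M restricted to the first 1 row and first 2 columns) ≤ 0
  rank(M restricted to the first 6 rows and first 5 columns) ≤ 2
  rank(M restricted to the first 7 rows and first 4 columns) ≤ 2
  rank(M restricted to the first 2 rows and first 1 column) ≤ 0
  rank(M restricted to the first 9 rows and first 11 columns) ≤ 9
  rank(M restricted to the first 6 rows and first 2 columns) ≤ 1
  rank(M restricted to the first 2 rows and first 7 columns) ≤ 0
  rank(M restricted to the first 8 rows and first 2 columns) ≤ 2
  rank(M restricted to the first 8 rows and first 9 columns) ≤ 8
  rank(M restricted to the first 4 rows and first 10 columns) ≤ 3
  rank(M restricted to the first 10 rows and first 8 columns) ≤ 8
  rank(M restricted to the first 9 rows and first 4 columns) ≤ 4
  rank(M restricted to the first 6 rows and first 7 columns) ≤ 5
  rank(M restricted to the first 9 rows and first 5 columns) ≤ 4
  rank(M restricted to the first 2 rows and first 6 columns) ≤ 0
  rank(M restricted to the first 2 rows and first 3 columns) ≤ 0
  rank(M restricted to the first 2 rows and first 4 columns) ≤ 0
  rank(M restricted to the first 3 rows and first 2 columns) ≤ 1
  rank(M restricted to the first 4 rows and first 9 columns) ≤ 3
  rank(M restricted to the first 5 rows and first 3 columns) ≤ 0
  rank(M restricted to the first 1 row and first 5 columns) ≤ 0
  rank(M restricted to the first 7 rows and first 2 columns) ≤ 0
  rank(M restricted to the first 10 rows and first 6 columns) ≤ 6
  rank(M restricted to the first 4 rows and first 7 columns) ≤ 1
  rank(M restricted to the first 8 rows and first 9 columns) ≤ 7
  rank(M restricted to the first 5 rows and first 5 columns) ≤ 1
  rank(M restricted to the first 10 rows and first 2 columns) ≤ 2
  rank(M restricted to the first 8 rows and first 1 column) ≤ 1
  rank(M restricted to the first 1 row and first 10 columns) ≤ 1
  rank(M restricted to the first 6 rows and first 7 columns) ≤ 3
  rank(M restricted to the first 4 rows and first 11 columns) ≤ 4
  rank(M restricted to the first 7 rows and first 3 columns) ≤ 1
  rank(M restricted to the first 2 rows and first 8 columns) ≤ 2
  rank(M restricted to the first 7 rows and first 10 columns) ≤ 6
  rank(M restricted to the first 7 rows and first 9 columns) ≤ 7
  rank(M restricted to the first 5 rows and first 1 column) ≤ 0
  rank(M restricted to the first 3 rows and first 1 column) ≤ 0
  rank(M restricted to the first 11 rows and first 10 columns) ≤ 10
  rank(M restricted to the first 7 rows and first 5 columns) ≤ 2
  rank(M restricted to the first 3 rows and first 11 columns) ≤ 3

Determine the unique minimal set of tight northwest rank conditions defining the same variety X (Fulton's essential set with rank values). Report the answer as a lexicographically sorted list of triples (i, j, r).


Propagating the 40 rank bounds to every northwest block:

  0 0 0 0 0 0 0 1 1 1 1
  0 0 0 0 0 0 0 1 2 2 2
  0 0 0 1 1 1 1 2 3 3 3
  0 0 0 1 1 1 1 2 3 3 4
  0 0 0 1 1 2 2 3 4 4 5
  0 0 1 2 2 3 3 4 5 5 6
  0 0 1 2 2 3 4 5 6 6 7
  1 1 2 3 3 4 5 6 7 7 8
  1 2 3 4 4 5 6 7 8 8 9
  1 2 3 4 5 6 7 8 9 9 10
  1 2 3 4 5 6 7 8 9 10 11

hence w(1..11) = (8, 9, 4, 11, 6, 3, 7, 1, 2, 5, 10).

7 SE-corners of the 33-cell Rothe diagram give Ess(w):

[(2, 7, 0), (4, 7, 1), (4, 10, 3), (5, 3, 0), (5, 5, 1), (7, 2, 0), (7, 5, 2)]


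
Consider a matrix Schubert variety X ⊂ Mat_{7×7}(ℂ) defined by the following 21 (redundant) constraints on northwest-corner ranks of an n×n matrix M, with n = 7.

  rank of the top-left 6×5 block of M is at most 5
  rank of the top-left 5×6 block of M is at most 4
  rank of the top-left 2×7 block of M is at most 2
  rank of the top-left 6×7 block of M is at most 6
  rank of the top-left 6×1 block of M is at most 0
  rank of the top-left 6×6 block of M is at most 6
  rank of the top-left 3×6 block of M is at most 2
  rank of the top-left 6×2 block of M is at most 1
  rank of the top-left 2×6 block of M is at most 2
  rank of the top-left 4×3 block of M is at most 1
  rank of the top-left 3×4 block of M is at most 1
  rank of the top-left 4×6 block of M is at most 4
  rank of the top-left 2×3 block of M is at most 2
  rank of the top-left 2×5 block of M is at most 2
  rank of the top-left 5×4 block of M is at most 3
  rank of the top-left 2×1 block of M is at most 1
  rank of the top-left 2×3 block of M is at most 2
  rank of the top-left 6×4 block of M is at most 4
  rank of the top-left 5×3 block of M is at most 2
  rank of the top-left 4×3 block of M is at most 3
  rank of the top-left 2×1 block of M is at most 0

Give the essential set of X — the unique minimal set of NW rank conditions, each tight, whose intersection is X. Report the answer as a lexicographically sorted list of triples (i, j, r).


Reconstructing r_w from the 21 given conditions:

  i=1: 0 | 1 | 1 | 1 | 1 | 1 | 1
  i=2: 0 | 1 | 1 | 1 | 2 | 2 | 2
  i=3: 0 | 1 | 1 | 1 | 2 | 2 | 3
  i=4: 0 | 1 | 1 | 2 | 3 | 3 | 4
  i=5: 0 | 1 | 2 | 3 | 4 | 4 | 5
  i=6: 0 | 1 | 2 | 3 | 4 | 5 | 6
  i=7: 1 | 2 | 3 | 4 | 5 | 6 | 7

second differences of R give the permutation w = (2, 5, 7, 4, 3, 6, 1).

Rothe diagram D(w) (12 cells), 4 SE-corners (essential conditions):

[(3, 4, 1), (3, 6, 2), (4, 3, 1), (6, 1, 0)]


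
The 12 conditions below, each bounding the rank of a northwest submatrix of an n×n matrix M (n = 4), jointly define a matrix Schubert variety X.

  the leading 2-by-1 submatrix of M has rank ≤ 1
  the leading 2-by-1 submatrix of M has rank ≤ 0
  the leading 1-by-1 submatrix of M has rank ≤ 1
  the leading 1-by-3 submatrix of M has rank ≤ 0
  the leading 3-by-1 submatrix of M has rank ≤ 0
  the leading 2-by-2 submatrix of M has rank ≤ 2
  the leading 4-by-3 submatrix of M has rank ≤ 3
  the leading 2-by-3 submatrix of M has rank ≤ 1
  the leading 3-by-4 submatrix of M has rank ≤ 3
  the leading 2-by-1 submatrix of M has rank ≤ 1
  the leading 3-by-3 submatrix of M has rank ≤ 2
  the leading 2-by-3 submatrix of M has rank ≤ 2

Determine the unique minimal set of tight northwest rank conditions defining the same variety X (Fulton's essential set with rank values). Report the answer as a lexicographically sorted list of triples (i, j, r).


Propagating the 12 rank bounds to every northwest block:

  R[1]: 0 | 0 | 0 | 1
  R[2]: 0 | 1 | 1 | 2
  R[3]: 0 | 1 | 2 | 3
  R[4]: 1 | 2 | 3 | 4

the unique w with this rank table is (4, 2, 3, 1).

Rothe diagram D(w) (5 cells), 2 SE-corners (essential conditions):

[(1, 3, 0), (3, 1, 0)]


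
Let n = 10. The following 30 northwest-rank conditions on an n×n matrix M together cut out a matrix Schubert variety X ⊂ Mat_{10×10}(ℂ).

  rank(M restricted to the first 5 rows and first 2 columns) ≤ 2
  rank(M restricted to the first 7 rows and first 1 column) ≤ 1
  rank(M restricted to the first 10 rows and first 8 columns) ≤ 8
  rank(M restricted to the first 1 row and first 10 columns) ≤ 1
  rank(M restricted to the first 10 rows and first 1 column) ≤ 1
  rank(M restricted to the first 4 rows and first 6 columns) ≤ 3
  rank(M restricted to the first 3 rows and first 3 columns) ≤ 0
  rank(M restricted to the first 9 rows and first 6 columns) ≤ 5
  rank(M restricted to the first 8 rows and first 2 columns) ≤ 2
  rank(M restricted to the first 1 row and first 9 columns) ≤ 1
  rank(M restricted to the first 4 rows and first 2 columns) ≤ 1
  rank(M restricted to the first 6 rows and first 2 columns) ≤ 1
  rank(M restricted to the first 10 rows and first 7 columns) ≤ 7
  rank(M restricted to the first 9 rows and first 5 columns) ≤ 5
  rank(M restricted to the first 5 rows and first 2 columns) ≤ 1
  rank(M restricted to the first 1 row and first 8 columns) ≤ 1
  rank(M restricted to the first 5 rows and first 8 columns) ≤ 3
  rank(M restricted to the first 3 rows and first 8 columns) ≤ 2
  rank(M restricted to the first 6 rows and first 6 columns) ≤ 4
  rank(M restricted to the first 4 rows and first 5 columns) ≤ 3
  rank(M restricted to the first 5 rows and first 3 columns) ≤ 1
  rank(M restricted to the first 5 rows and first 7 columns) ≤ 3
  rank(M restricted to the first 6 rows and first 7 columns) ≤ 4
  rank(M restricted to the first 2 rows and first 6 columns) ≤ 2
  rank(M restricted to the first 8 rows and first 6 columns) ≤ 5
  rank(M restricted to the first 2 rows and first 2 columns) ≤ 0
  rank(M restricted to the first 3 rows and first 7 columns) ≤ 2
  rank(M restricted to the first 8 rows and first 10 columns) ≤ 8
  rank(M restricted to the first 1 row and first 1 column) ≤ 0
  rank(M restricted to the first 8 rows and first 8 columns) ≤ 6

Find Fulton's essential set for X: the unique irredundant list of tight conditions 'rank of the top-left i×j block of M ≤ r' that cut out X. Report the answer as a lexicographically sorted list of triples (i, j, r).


Rank table r_w(10×10) implied by the 30 constraints:

  row 1: 0 0 0 1 1 1 1 1 1 1
  row 2: 0 0 0 1 2 2 2 2 2 2
  row 3: 0 0 0 1 2 2 2 2 3 3
  row 4: 1 1 1 2 3 3 3 3 4 4
  row 5: 1 1 1 2 3 3 3 3 4 5
  row 6: 1 1 2 3 4 4 4 4 5 6
  row 7: 1 2 3 4 5 5 5 5 6 7
  row 8: 1 2 3 4 5 5 6 6 7 8
  row 9: 1 2 3 4 5 5 6 7 8 9
  row 10: 1 2 3 4 5 6 7 8 9 10

so w = (4, 5, 9, 1, 10, 3, 2, 7, 8, 6).

6 SE-corners of the 20-cell Rothe diagram give Ess(w):

[(3, 3, 0), (3, 8, 2), (5, 3, 1), (5, 8, 3), (6, 2, 1), (9, 6, 5)]
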